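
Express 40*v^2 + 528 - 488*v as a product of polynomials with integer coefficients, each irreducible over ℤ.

Pull out the common factor 8, then factor the remaining trinomial.

8*(5*v - 6)*(v - 11)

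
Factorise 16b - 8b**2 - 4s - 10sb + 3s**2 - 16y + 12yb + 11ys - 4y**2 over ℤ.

Group: -4y(y - 3s - 2b + 4) + (-s + 4b)(y - 3s - 2b + 4); both groups contain (y - 3s - 2b + 4).

-(y - 3s - 2b + 4)(4y + s - 4b)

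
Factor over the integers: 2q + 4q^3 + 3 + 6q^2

(2q + 3)(2q^2 + 1)

Group as (4q^3 + 2q) + (6q^2 + 3) = 2q(2q^2 + 1) + 3(2q^2 + 1).
Both groups share the factor (2q^2 + 1).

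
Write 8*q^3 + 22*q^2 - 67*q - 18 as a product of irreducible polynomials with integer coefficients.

Testing divisors of the constant over divisors of the leading coefficient, q = 2 is a root, so (q - 2) divides it; the quotient is 8*q^2 + 38*q + 9.
The remaining quadratic factors as (4*q + 1)(2*q + 9).

(2*q + 9)*(4*q + 1)*(q - 2)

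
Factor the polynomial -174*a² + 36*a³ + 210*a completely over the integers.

Pull out the common factor 6*a, then factor the remaining trinomial.

6*a*(2*a - 5)*(3*a - 7)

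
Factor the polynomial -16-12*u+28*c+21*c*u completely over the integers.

Group as (21*c*u+28*c) + (-12*u-16) = 7*c*(3*u+4) - 4*(3*u+4).
Both groups share the factor (3*u+4).

(3*u+4)*(7*c-4)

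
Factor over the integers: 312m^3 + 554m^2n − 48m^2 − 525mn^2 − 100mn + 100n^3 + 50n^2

(12m − 5n)(13m − 4n − 2)(2m + 5n)

Group: 2m(156m^2 − 113mn − 24m + 20n^2 + 10n) + 5n(156m^2 − 113mn − 24m + 20n^2 + 10n); both groups contain (156m^2 − 113mn − 24m + 20n^2 + 10n), so (2m + 5n) is a factor with cofactor 156m^2 − 113mn − 24m + 20n^2 + 10n.
The cofactor groups again: 156m^2 − 113mn − 24m + 20n^2 + 10n = 13m(12m − 5n) + (−4n − 2)(12m − 5n); both groups contain (12m − 5n), giving (13m − 4n − 2)(12m − 5n).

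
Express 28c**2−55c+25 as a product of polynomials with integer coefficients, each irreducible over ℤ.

Need a pair with product 28·25 = 700 and sum −55: that's −35 and −20.
Split the middle term: 28c**2−35c − 20c+25 = 7c(4c−5) − 5(4c−5).

(4c−5)(7c−5)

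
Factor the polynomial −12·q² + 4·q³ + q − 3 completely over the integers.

(q − 3)·(4·q² + 1)

Group as (4·q³ + q) + (−12·q² − 3) = q·(4·q² + 1) − 3·(4·q² + 1).
Both groups share the factor (4·q² + 1).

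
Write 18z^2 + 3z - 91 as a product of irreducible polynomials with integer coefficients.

Need a pair with product 18·(-91) = -1638 and sum 3: that's -39 and 42.
Split the middle term: 18z^2 - 39z + 42z - 91 = 3z(6z - 13) + 7(6z - 13).

(3z + 7)(6z - 13)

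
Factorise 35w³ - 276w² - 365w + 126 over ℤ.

By the rational root theorem, w = 9 is a root, so (w - 9) divides it; the quotient is 35w² + 39w - 14.
The remaining quadratic factors as (7w - 2)(5w + 7).

(5w + 7)(7w - 2)(w - 9)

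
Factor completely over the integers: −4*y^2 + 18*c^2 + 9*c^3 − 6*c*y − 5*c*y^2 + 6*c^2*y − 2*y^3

Group: c*(9*c^2 − 3*c*y − 2*y^2) + (y + 2)*(9*c^2 − 3*c*y − 2*y^2); both groups contain (9*c^2 − 3*c*y − 2*y^2), so (c + y + 2) is a factor with cofactor 9*c^2 − 3*c*y − 2*y^2.
The cofactor groups again: 9*c^2 − 3*c*y − 2*y^2 = 3*c*(3*c − 2*y) + y*(3*c − 2*y); both groups contain (3*c − 2*y), giving (3*c + y)*(3*c − 2*y).

(3*c + y)*(3*c − 2*y)*(c + y + 2)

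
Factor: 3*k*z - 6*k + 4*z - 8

(3*k + 4)*(z - 2)

Group as (3*k*z - 6*k) + (4*z - 8) = 3*k*(z - 2) + 4*(z - 2).
Both groups share the factor (z - 2).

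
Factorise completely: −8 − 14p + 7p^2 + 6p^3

(2p + 1)(3p − 4)(p + 2)

Trying the rational-root candidates, p = −2 is a root, giving the factor (p + 2) and quotient 6p^2 − 5p − 4.
The remaining quadratic factors as (3p − 4)(2p + 1).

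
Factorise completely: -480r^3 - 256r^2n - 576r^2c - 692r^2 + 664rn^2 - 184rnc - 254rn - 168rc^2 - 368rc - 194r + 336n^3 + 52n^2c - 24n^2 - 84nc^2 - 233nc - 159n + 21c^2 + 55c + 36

Group: 6r(-80r^2 - 136rn - 56rc - 62r - 48n^2 - 28nc - 24n + 7c + 9) + (-7n + 3c + 4)(-80r^2 - 136rn - 56rc - 62r - 48n^2 - 28nc - 24n + 7c + 9); both groups contain (-80r^2 - 136rn - 56rc - 62r - 48n^2 - 28nc - 24n + 7c + 9), so (6r - 7n + 3c + 4) is a factor with cofactor -80r^2 - 136rn - 56rc - 62r - 48n^2 - 28nc - 24n + 7c + 9.
The cofactor groups again: -80r^2 - 136rn - 56rc - 62r - 48n^2 - 28nc - 24n + 7c + 9 = -10r(8r + 4n - 1) + (-12n - 7c - 9)(8r + 4n - 1); both groups contain (8r + 4n - 1), giving -(10r + 12n + 7c + 9)(8r + 4n - 1).

-(6r - 7n + 3c + 4)(8r + 4n - 1)(10r + 12n + 7c + 9)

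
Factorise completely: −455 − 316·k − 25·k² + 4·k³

(4·k + 7)·(k + 5)·(k − 13)

Testing divisors of the constant over divisors of the leading coefficient, k = −5 is a root, so (k + 5) is a factor; dividing leaves 4·k² − 45·k − 91.
The remaining quadratic factors as (4·k + 7)(k − 13).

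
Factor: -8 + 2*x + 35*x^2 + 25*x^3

(5*x + 4)*(5*x - 2)*(x + 1)

Among the possible rational roots, x = -4/5 is a root, so (5*x + 4) divides it; the quotient is 5*x^2 + 3*x - 2.
The remaining quadratic factors as (5*x - 2)(x + 1).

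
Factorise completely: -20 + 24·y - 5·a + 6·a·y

(6·y - 5)·(a + 4)

Group as (6·a·y - 5·a) + (24·y - 20) = a·(6·y - 5) + 4·(6·y - 5).
Both groups share the factor (6·y - 5).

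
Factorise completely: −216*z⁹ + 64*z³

−8*z³*(3*z² − 2)*(9*z⁴ + 6*z² + 4)

Every term has a factor of 8*z³; factoring it out leaves −27*z⁶ + 8.
Recognize a difference of cubes with the parts 2 and 3*z².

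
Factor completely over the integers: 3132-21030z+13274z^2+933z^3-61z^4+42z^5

(6z-1)(7z-9)(z+6)(z^2-6z+58)

Testing divisors of the constant over divisors of the leading coefficient, z = 1/6 is a root, so (6z-1) is a factor; dividing leaves 7z^4-9z^3+154z^2+2238z-3132.
Next, z = 9/7 is a root, so (7z-9) divides it; the quotient is z^3+22z+348.
Then z = -6 is a root, giving the factor (z+6) and quotient z^2-6z+58.
The quadratic z^2-6z+58 has discriminant -196 < 0 and is irreducible over ℤ.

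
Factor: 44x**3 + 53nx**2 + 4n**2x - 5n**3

-(5n + 11x)(n + x)(n - 4x)

Group: 5n(-n**2 + 3nx + 4x**2) + 11x(-n**2 + 3nx + 4x**2); both groups contain (-n**2 + 3nx + 4x**2), so (5n + 11x) is a factor with cofactor -n**2 + 3nx + 4x**2.
The cofactor groups again: -n**2 + 3nx + 4x**2 = -n(n - 4x) - x(n - 4x); both groups contain (n - 4x), giving -(n + x)(n - 4x).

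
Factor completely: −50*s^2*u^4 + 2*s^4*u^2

Every term has a factor of 2*s^2*u^2. Then s^2 − 25*u^2 = (s)² − (5*u)².

2*s^2*u^2*(s + 5*u)*(s − 5*u)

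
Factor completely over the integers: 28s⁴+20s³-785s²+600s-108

Among the possible rational roots, s = 1/2 is a root, giving the factor (2s-1) and quotient 14s³+17s²-384s+108.
Next, s = -6 is a root, so (s+6) is a factor; dividing leaves 14s²-67s+18.
The remaining quadratic factors as (7s-2)(2s-9).

(2s-1)(2s-9)(7s-2)(s+6)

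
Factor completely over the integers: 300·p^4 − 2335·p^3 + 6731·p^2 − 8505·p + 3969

Trying the rational-root candidates, p = 7/3 is a root, giving the factor (3·p − 7) and quotient 100·p^3 − 545·p^2 + 972·p − 567.
Continuing, p = 7/5 is a root, so (5·p − 7) is a factor; dividing leaves 20·p^2 − 81·p + 81.
The remaining quadratic factors as (5·p − 9)(4·p − 9).

(3·p − 7)·(4·p − 9)·(5·p − 7)·(5·p − 9)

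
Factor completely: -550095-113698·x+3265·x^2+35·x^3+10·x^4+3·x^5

Trying the rational-root candidates, x = -13/3 is a root, so (3·x+13) is a factor; dividing leaves x^4-x^3+16·x^2+1019·x-42315.
Next, x = -15 is a root, so (x+15) is a factor; dividing leaves x^3-16·x^2+256·x-2821.
Then x = 13 is a root, so (x-13) divides it; the quotient is x^2-3·x+217.
The quadratic x^2-3·x+217 has discriminant -859 < 0 and is irreducible over ℤ.

(3·x+13)·(x+15)·(x-13)·(x^2-3·x+217)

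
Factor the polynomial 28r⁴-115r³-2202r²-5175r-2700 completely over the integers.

(4r+3)(7r+15)(r+5)(r-12)

Trying the rational-root candidates, r = -5 is a root, so (r+5) divides it; the quotient is 28r³-255r²-927r-540.
Continuing, r = -3/4 is a root, so (4r+3) divides it; the quotient is 7r²-69r-180.
The remaining quadratic factors as (r-12)(7r+15).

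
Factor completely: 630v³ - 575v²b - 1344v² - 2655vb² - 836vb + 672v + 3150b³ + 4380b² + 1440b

Group: 10v(63v² + 37vb - 84v - 210b² - 180b) + (-15b - 8)(63v² + 37vb - 84v - 210b² - 180b); both groups contain (63v² + 37vb - 84v - 210b² - 180b), so (10v - 15b - 8) is a factor with cofactor 63v² + 37vb - 84v - 210b² - 180b.
The cofactor groups again: 63v² + 37vb - 84v - 210b² - 180b = 9v(7v + 15b) + (-14b - 12)(7v + 15b); both groups contain (7v + 15b), giving (9v - 14b - 12)(7v + 15b).

(9v - 14b - 12)(10v - 15b - 8)(7v + 15b)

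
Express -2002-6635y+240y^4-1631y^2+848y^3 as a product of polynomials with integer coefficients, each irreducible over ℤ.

Testing divisors of the constant over divisors of the leading coefficient, y = -13/4 is a root, giving the factor (4y+13) and quotient 60y^3+17y^2-463y-154.
Continuing, y = -1/3 is a root, so (3y+1) is a factor; dividing leaves 20y^2-y-154.
The remaining quadratic factors as (5y-14)(4y+11).

(3y+1)(4y+11)(4y+13)(5y-14)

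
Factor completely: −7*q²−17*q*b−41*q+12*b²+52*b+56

−(7*q−4*b−8)*(q+3*b+7)

Group: −7*q*(q+3*b+7) + (4*b+8)*(q+3*b+7); both groups contain (q+3*b+7).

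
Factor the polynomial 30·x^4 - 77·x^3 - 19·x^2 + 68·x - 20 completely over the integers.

By the rational root theorem, x = 2/5 is a root, giving the factor (5·x - 2) and quotient 6·x^3 - 13·x^2 - 9·x + 10.
Continuing, x = 5/2 is a root, giving the factor (2·x - 5) and quotient 3·x^2 + x - 2.
The remaining quadratic factors as (3·x - 2)(x + 1).

(2·x - 5)·(3·x - 2)·(5·x - 2)·(x + 1)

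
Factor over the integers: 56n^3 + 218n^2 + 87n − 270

Among the possible rational roots, n = 6/7 is a root, giving the factor (7n − 6) and quotient 8n^2 + 38n + 45.
The remaining quadratic factors as (4n + 9)(2n + 5).

(2n + 5)(4n + 9)(7n − 6)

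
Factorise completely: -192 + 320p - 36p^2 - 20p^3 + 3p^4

(3p - 2)(p + 4)(p - 4)(p - 6)

By the rational root theorem, p = 2/3 is a root, so (3p - 2) is a factor; dividing leaves p^3 - 6p^2 - 16p + 96.
Then p = 6 is a root, so (p - 6) is a factor; dividing leaves p^2 - 16.
The remaining quadratic factors as (p + 4)(p - 4).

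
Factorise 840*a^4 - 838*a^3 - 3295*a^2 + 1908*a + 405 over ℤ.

Trying the rational-root candidates, a = -9/5 is a root, so (5*a + 9) is a factor; dividing leaves 168*a^3 - 470*a^2 + 187*a + 45.
Continuing, a = 5/7 is a root, so (7*a - 5) divides it; the quotient is 24*a^2 - 50*a - 9.
The remaining quadratic factors as (4*a - 9)(6*a + 1).

(4*a - 9)*(5*a + 9)*(6*a + 1)*(7*a - 5)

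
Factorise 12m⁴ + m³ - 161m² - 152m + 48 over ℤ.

(3m + 4)(4m - 1)(m + 3)(m - 4)

Trying the rational-root candidates, m = 4 is a root, so (m - 4) is a factor; dividing leaves 12m³ + 49m² + 35m - 12.
Then m = -3 is a root, so (m + 3) is a factor; dividing leaves 12m² + 13m - 4.
The remaining quadratic factors as (4m - 1)(3m + 4).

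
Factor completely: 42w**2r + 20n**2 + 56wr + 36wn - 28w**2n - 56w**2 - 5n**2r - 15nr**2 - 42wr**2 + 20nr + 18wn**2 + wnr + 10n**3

Group: w(-28wn + 42wr - 56w - 10n**2 + 15nr - 20n) + (-n - r)(-28wn + 42wr - 56w - 10n**2 + 15nr - 20n); both groups contain (-28wn + 42wr - 56w - 10n**2 + 15nr - 20n), so (w - n - r) is a factor with cofactor -28wn + 42wr - 56w - 10n**2 + 15nr - 20n.
The cofactor groups again: -28wn + 42wr - 56w - 10n**2 + 15nr - 20n = -14w(2n - 3r + 4) - 5n(2n - 3r + 4); both groups contain (2n - 3r + 4), giving -(14w + 5n)(2n - 3r + 4).

-(w - n - r)(2n - 3r + 4)(14w + 5n)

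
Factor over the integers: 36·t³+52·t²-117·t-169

Group as (36·t³-117·t) + (52·t²-169) = 9·t·(4·t²-13) + 13·(4·t²-13).
Both groups share the factor (4·t²-13).

(9·t+13)·(4·t²-13)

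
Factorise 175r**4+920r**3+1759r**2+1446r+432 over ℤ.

(5r+8)(5r+9)(7r+6)(r+1)

By the rational root theorem, r = -8/5 is a root, so (5r+8) divides it; the quotient is 35r**3+128r**2+147r+54.
Then r = -1 is a root, so (r+1) is a factor; dividing leaves 35r**2+93r+54.
The remaining quadratic factors as (5r+9)(7r+6).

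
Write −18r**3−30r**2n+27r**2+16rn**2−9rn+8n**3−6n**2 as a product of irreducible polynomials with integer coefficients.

Group: 2r(−9r**2+3rn+2n**2) + (4n−3)(−9r**2+3rn+2n**2); both groups contain (−9r**2+3rn+2n**2), so (2r+4n−3) is a factor with cofactor −9r**2+3rn+2n**2.
The cofactor groups again: −9r**2+3rn+2n**2 = −3r(3r+n) + 2n(3r+n); both groups contain (3r+n), giving −(3r−2n)(3r+n).

−(3r−2n)(2r+4n−3)(3r+n)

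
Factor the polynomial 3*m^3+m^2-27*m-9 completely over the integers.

Testing divisors of the constant over divisors of the leading coefficient, m = -3 is a root, giving the factor (m+3) and quotient 3*m^2-8*m-3.
The remaining quadratic factors as (m-3)(3*m+1).

(3*m+1)*(m+3)*(m-3)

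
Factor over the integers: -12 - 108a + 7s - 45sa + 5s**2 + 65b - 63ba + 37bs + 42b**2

(6b + s - 9a - 1)(7b + 5s + 12)

Group: 7b(6b + s - 9a - 1) + (5s + 12)(6b + s - 9a - 1); both groups contain (6b + s - 9a - 1).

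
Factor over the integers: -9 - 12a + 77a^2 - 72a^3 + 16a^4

(4a + 1)(4a - 3)(a - 1)(a - 3)

Among the possible rational roots, a = 1 is a root, so (a - 1) is a factor; dividing leaves 16a^3 - 56a^2 + 21a + 9.
Then a = 3 is a root, so (a - 3) is a factor; dividing leaves 16a^2 - 8a - 3.
The remaining quadratic factors as (4a - 3)(4a + 1).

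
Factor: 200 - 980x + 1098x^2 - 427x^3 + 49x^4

Trying the rational-root candidates, x = 5 is a root, so (x - 5) divides it; the quotient is 49x^3 - 182x^2 + 188x - 40.
Then x = 2/7 is a root, giving the factor (7x - 2) and quotient 7x^2 - 24x + 20.
The remaining quadratic factors as (7x - 10)(x - 2).

(7x - 10)(7x - 2)(x - 2)(x - 5)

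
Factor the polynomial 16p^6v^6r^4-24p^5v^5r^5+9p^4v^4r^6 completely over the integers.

Pull out the common factor p^4v^4r^4, leaving 16p^2v^2-24pvr+9r^2.
Recognize a perfect-square trinomial with the parts 4pv and 3r.

p^4r^4v^4(4pv-3r)^2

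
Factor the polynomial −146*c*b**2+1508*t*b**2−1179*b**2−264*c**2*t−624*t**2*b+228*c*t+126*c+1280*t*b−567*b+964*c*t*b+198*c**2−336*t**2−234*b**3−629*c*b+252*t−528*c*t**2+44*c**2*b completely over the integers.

Group: 2*c*(−132*c*t+22*c*b+99*c−156*t*b−84*t+26*b**2+131*b+63) + (4*t−9*b)*(−132*c*t+22*c*b+99*c−156*t*b−84*t+26*b**2+131*b+63); both groups contain (−132*c*t+22*c*b+99*c−156*t*b−84*t+26*b**2+131*b+63), so (2*c+4*t−9*b) is a factor with cofactor −132*c*t+22*c*b+99*c−156*t*b−84*t+26*b**2+131*b+63.
The cofactor groups again: −132*c*t+22*c*b+99*c−156*t*b−84*t+26*b**2+131*b+63 = −12*t*(11*c+13*b+7) + (2*b+9)*(11*c+13*b+7); both groups contain (11*c+13*b+7), giving −(12*t−2*b−9)*(11*c+13*b+7).

−(12*t−2*b−9)*(2*c+4*t−9*b)*(11*c+13*b+7)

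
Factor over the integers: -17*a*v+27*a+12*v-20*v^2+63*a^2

Group: 9*a*(7*a-5*v+3) + 4*v*(7*a-5*v+3); both groups contain (7*a-5*v+3).

(7*a-5*v+3)*(9*a+4*v)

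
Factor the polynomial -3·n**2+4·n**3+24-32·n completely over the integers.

(4·n-3)·(n**2-8)

Group as (4·n**3-32·n) + (-3·n**2+24) = 4·n·(n**2-8) - 3·(n**2-8).
Both groups share the factor (n**2-8).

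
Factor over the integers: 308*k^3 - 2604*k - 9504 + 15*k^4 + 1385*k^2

Testing divisors of the constant over divisors of the leading coefficient, k = -9 is a root, so (k + 9) divides it; the quotient is 15*k^3 + 173*k^2 - 172*k - 1056.
Next, k = -11/5 is a root, so (5*k + 11) divides it; the quotient is 3*k^2 + 28*k - 96.
The remaining quadratic factors as (k + 12)(3*k - 8).

(3*k - 8)*(5*k + 11)*(k + 12)*(k + 9)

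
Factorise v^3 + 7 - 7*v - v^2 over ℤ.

Group as (v^3 - 7*v) + (-v^2 + 7) = v*(v^2 - 7) - (v^2 - 7).
Both groups share the factor (v^2 - 7).

(v - 1)*(v^2 - 7)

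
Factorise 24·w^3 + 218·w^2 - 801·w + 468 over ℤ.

(4·w - 3)·(6·w - 13)·(w + 12)

By the rational root theorem, w = -12 is a root, giving the factor (w + 12) and quotient 24·w^2 - 70·w + 39.
The remaining quadratic factors as (6·w - 13)(4·w - 3).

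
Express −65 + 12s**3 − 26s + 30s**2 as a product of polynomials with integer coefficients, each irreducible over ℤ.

(2s + 5)(6s**2 − 13)

Group as (12s**3 − 26s) + (30s**2 − 65) = 2s(6s**2 − 13) + 5(6s**2 − 13).
Both groups share the factor (6s**2 − 13).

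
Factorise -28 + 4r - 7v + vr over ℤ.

Group as (vr - 7v) + (4r - 28) = v(r - 7) + 4(r - 7).
Both groups share the factor (r - 7).

(r - 7)(v + 4)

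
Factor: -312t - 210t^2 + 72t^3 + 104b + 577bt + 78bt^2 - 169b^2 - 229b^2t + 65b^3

Group: 13b(5b^2 - 13bt - 8b - 6t^2 + 24t) + (-12t - 13)(5b^2 - 13bt - 8b - 6t^2 + 24t); both groups contain (5b^2 - 13bt - 8b - 6t^2 + 24t), so (13b - 12t - 13) is a factor with cofactor 5b^2 - 13bt - 8b - 6t^2 + 24t.
The cofactor groups again: 5b^2 - 13bt - 8b - 6t^2 + 24t = 5b(b - 3t) + (2t - 8)(b - 3t); both groups contain (b - 3t), giving (5b + 2t - 8)(b - 3t).

(13b - 12t - 13)(5b + 2t - 8)(b - 3t)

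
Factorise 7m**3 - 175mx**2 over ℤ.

Every term has a factor of 7m. Then m**2 - 25x**2 = (m)² − (5x)².

7m(m + 5x)(m - 5x)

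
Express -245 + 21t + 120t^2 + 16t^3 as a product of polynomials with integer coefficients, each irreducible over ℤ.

Among the possible rational roots, t = -7 is a root, so (t + 7) is a factor; dividing leaves 16t^2 + 8t - 35.
The remaining quadratic factors as (4t + 7)(4t - 5).

(4t + 7)(4t - 5)(t + 7)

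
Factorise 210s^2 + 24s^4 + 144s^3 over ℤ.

6s^2(2s + 5)(2s + 7)

Pull out the common factor 6s^2, then factor the remaining trinomial.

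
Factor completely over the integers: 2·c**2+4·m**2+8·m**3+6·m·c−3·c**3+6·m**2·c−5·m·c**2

Group: 2·m·(4·m**2+m·c+2·m−3·c**2+2·c) + c·(4·m**2+m·c+2·m−3·c**2+2·c); both groups contain (4·m**2+m·c+2·m−3·c**2+2·c), so (2·m+c) is a factor with cofactor 4·m**2+m·c+2·m−3·c**2+2·c.
The cofactor groups again: 4·m**2+m·c+2·m−3·c**2+2·c = m·(4·m−3·c+2) + c·(4·m−3·c+2); both groups contain (4·m−3·c+2), giving (m+c)·(4·m−3·c+2).

(4·m−3·c+2)·(2·m+c)·(m+c)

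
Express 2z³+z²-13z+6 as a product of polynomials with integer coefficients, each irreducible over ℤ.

(2z-1)(z+3)(z-2)

Testing divisors of the constant over divisors of the leading coefficient, z = -3 is a root, so (z+3) is a factor; dividing leaves 2z²-5z+2.
The remaining quadratic factors as (2z-1)(z-2).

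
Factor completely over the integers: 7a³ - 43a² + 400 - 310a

(7a - 8)(a + 5)(a - 10)

Trying the rational-root candidates, a = 10 is a root, giving the factor (a - 10) and quotient 7a² + 27a - 40.
The remaining quadratic factors as (a + 5)(7a - 8).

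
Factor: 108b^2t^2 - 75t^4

Pull out the common factor 3t^2; 36b^2 - 25t^2 is a difference of squares.

3t^2(6b + 5t)(6b - 5t)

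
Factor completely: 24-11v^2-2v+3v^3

(3v+4)(v-2)(v-3)

Among the possible rational roots, v = -4/3 is a root, so (3v+4) divides it; the quotient is v^2-5v+6.
The remaining quadratic factors as (v-3)(v-2).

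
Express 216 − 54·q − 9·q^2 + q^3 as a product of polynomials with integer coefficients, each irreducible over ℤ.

(q + 6)·(q − 12)·(q − 3)

Testing divisors of the constant over divisors of the leading coefficient, q = 3 is a root, so (q − 3) divides it; the quotient is q^2 − 6·q − 72.
The remaining quadratic factors as (q + 6)(q − 12).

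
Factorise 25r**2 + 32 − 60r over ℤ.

(5r − 4)(5r − 8)

Need a pair with product 25·32 = 800 and sum −60: that's −40 and −20.
Split the middle term: 25r**2 − 40r − 20r + 32 = 5r(5r − 8) − 4(5r − 8).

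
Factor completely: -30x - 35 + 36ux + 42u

(6u - 5)(6x + 7)

Group as (36ux + 42u) + (-30x - 35) = 6u(6x + 7) - 5(6x + 7).
Both groups share the factor (6x + 7).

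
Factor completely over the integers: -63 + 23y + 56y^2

(7y + 9)(8y - 7)

Need a pair with product 56·(-63) = -3528 and sum 23: that's -49 and 72.
Split the middle term: 56y^2 - 49y + 72y - 63 = 7y(8y - 7) + 9(8y - 7).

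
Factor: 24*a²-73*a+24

(3*a-8)*(8*a-3)

Need a pair with product 24·24 = 576 and sum -73: that's -9 and -64.
Split the middle term: 24*a²-9*a - 64*a+24 = 3*a*(8*a-3) - 8*(8*a-3).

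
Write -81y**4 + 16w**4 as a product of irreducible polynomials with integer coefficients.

(2w)⁴ − (3y)⁴ = ((2w)² − (3y)²)((2w)² + (3y)²); the first factor splits again, the second (4w**2 + 9y**2) is irreducible.

(2w + 3y)(2w - 3y)(4w**2 + 9y**2)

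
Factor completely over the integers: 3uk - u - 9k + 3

(3k - 1)(u - 3)

Group as (3uk - u) + (-9k + 3) = u(3k - 1) - 3(3k - 1).
Both groups share the factor (3k - 1).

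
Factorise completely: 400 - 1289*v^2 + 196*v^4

By the rational root theorem, v = -4/7 is a root, giving the factor (7*v + 4) and quotient 28*v^3 - 16*v^2 - 175*v + 100.
Continuing, v = 4/7 is a root, so (7*v - 4) is a factor; dividing leaves 4*v^2 - 25.
The remaining quadratic factors as (2*v - 5)(2*v + 5).

(2*v + 5)*(2*v - 5)*(7*v + 4)*(7*v - 4)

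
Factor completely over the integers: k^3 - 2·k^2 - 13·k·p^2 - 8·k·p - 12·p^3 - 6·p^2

(k + 3·p)·(k + p)·(k - 4·p - 2)

Group: k·(k^2 - k·p - 2·k - 12·p^2 - 6·p) + p·(k^2 - k·p - 2·k - 12·p^2 - 6·p); both groups contain (k^2 - k·p - 2·k - 12·p^2 - 6·p), so (k + p) is a factor with cofactor k^2 - k·p - 2·k - 12·p^2 - 6·p.
The cofactor groups again: k^2 - k·p - 2·k - 12·p^2 - 6·p = k·(k + 3·p) + (-4·p - 2)·(k + 3·p); both groups contain (k + 3·p), giving (k - 4·p - 2)·(k + 3·p).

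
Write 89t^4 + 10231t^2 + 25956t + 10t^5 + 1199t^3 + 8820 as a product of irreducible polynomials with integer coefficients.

(2t + 7)(5t + 2)(t + 6)(t^2 - t + 105)

Trying the rational-root candidates, t = -2/5 is a root, so (5t + 2) is a factor; dividing leaves 2t^4 + 17t^3 + 233t^2 + 1953t + 4410.
Continuing, t = -6 is a root, giving the factor (t + 6) and quotient 2t^3 + 5t^2 + 203t + 735.
Next, t = -7/2 is a root, so (2t + 7) divides it; the quotient is t^2 - t + 105.
The quadratic t^2 - t + 105 has discriminant -419 < 0 and is irreducible over ℤ.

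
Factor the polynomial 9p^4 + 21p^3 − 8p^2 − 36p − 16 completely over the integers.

Testing divisors of the constant over divisors of the leading coefficient, p = −2/3 is a root, so (3p + 2) divides it; the quotient is 3p^3 + 5p^2 − 6p − 8.
Continuing, p = −2 is a root, giving the factor (p + 2) and quotient 3p^2 − p − 4.
The remaining quadratic factors as (3p − 4)(p + 1).

(3p + 2)(3p − 4)(p + 1)(p + 2)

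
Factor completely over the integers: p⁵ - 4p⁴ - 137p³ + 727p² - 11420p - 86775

Trying the rational-root candidates, p = -13 is a root, so (p + 13) is a factor; dividing leaves p⁴ - 17p³ + 84p² - 365p - 6675.
Next, p = 15 is a root, giving the factor (p - 15) and quotient p³ - 2p² + 54p + 445.
Next, p = -5 is a root, so (p + 5) divides it; the quotient is p² - 7p + 89.
The quadratic p² - 7p + 89 has discriminant -307 < 0 and is irreducible over ℤ.

(p + 13)(p + 5)(p - 15)(p² - 7p + 89)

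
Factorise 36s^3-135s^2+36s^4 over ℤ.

Pull out the common factor 9s^2, then factor the remaining trinomial.

9s^2(2s+5)(2s-3)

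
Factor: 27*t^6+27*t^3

27*t^3*(t+1)*(t^2−t+1)

Pull out the common factor 27*t^3, leaving t^3+1.
Recognize a sum of cubes with the parts 1 and t.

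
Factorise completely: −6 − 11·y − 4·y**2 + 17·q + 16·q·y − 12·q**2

Group: −3·q·(4·q − 4·y − 3) + (y + 2)·(4·q − 4·y − 3); both groups contain (4·q − 4·y − 3).

−(3·q − y − 2)·(4·q − 4·y − 3)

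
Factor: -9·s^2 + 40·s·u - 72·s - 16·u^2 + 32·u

-(9·s - 4·u)·(s - 4·u + 8)

Group: -9·s·(s - 4·u + 8) + 4·u·(s - 4·u + 8); both groups contain (s - 4·u + 8).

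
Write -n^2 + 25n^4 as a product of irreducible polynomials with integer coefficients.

Factor out n^2 first: what remains is 25n^2 - 1.
Recognize a difference of squares with the parts 5n and 1.

n^2(5n + 1)(5n - 1)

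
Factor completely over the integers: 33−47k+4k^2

(4k−3)(k−11)

Need a pair with product 4·33 = 132 and sum −47: that's −44 and −3.
Split the middle term: 4k^2−44k − 3k+33 = 4k(k−11) − 3(k−11).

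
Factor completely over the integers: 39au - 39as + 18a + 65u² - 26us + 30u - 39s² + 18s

Group: 13u(3a + 5u + 3s) + (-13s + 6)(3a + 5u + 3s); both groups contain (3a + 5u + 3s).

(13u - 13s + 6)(3a + 5u + 3s)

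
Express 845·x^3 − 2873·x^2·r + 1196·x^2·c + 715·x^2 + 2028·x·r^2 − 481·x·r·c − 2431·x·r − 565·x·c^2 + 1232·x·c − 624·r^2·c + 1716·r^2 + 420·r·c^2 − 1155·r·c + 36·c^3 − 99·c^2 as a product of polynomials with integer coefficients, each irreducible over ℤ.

(13·x − 4·c + 11)·(13·x − 13·r − c)·(5·x − 12·r + 9·c)

Group: 5·x·(169·x^2 − 169·x·r − 65·x·c + 143·x + 52·r·c − 143·r + 4·c^2 − 11·c) + (−12·r + 9·c)·(169·x^2 − 169·x·r − 65·x·c + 143·x + 52·r·c − 143·r + 4·c^2 − 11·c); both groups contain (169·x^2 − 169·x·r − 65·x·c + 143·x + 52·r·c − 143·r + 4·c^2 − 11·c), so (5·x − 12·r + 9·c) is a factor with cofactor 169·x^2 − 169·x·r − 65·x·c + 143·x + 52·r·c − 143·r + 4·c^2 − 11·c.
The cofactor groups again: 169·x^2 − 169·x·r − 65·x·c + 143·x + 52·r·c − 143·r + 4·c^2 − 11·c = 13·x·(13·x − 4·c + 11) + (−13·r − c)·(13·x − 4·c + 11); both groups contain (13·x − 4·c + 11), giving (13·x − 13·r − c)·(13·x − 4·c + 11).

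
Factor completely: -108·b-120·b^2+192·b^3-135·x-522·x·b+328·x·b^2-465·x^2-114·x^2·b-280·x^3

-(7·x-8·b+9)·(5·x+4·b)·(8·x+6·b+3)

Group: 8·x·(-35·x^2+12·x·b-45·x+32·b^2-36·b) + (6·b+3)·(-35·x^2+12·x·b-45·x+32·b^2-36·b); both groups contain (-35·x^2+12·x·b-45·x+32·b^2-36·b), so (8·x+6·b+3) is a factor with cofactor -35·x^2+12·x·b-45·x+32·b^2-36·b.
The cofactor groups again: -35·x^2+12·x·b-45·x+32·b^2-36·b = -5·x·(7·x-8·b+9) - 4·b·(7·x-8·b+9); both groups contain (7·x-8·b+9), giving -(5·x+4·b)·(7·x-8·b+9).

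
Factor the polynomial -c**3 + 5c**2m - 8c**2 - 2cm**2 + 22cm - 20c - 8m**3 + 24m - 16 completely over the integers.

-(c + m + 2)(c - 2m + 2)(c - 4m + 4)

Group: c(-c**2 + cm - 4c + 2m**2 + 2m - 4) + (-4m + 4)(-c**2 + cm - 4c + 2m**2 + 2m - 4); both groups contain (-c**2 + cm - 4c + 2m**2 + 2m - 4), so (c - 4m + 4) is a factor with cofactor -c**2 + cm - 4c + 2m**2 + 2m - 4.
The cofactor groups again: -c**2 + cm - 4c + 2m**2 + 2m - 4 = -c(c - 2m + 2) + (-m - 2)(c - 2m + 2); both groups contain (c - 2m + 2), giving -(c + m + 2)(c - 2m + 2).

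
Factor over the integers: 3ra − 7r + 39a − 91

(3a − 7)(r + 13)

Group as (3ra − 7r) + (39a − 91) = r(3a − 7) + 13(3a − 7).
Both groups share the factor (3a − 7).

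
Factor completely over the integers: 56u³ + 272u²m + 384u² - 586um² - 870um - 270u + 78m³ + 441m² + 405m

Group: 14u(4u² + 20um + 30u - 39m² - 45m) + (-2m - 9)(4u² + 20um + 30u - 39m² - 45m); both groups contain (4u² + 20um + 30u - 39m² - 45m), so (14u - 2m - 9) is a factor with cofactor 4u² + 20um + 30u - 39m² - 45m.
The cofactor groups again: 4u² + 20um + 30u - 39m² - 45m = 2u(2u - 3m) + (13m + 15)(2u - 3m); both groups contain (2u - 3m), giving (2u + 13m + 15)(2u - 3m).

(14u - 2m - 9)(2u - 3m)(2u + 13m + 15)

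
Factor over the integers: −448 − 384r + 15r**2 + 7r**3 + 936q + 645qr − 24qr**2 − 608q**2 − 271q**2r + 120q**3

Group: 3q(40q**2 + 3qr − 96q − r**2 − r + 56) + (−7r − 8)(40q**2 + 3qr − 96q − r**2 − r + 56); both groups contain (40q**2 + 3qr − 96q − r**2 − r + 56), so (3q − 7r − 8) is a factor with cofactor 40q**2 + 3qr − 96q − r**2 − r + 56.
The cofactor groups again: 40q**2 + 3qr − 96q − r**2 − r + 56 = 5q(8q − r − 8) + (r − 7)(8q − r − 8); both groups contain (8q − r − 8), giving (5q + r − 7)(8q − r − 8).

(3q − 7r − 8)(5q + r − 7)(8q − r − 8)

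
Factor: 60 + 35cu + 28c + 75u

(5u + 4)(7c + 15)

Group as (35cu + 28c) + (75u + 60) = 7c(5u + 4) + 15(5u + 4).
Both groups share the factor (5u + 4).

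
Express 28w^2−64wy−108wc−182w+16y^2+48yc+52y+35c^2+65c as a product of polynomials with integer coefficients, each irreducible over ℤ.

Group: 2w(14w−4y−5c) + (−4y−7c−13)(14w−4y−5c); both groups contain (14w−4y−5c).

(14w−4y−5c)(2w−4y−7c−13)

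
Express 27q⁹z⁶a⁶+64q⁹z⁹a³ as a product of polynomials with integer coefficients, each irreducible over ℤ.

Every term has a factor of q⁹z⁶a³; factoring it out leaves 64z³+27a³.
Recognize a sum of cubes with the parts 3a and 4z.

a³q⁹z⁶(4z+3a)(16z²-12za+9a²)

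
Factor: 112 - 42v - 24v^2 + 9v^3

Group as (9v^3 - 42v) + (-24v^2 + 112) = 3v(3v^2 - 14) - 8(3v^2 - 14).
Both groups share the factor (3v^2 - 14).

(3v - 8)(3v^2 - 14)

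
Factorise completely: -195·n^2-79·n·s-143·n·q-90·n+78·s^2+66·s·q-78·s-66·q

-(13·n-6·s+6)·(15·n+13·s+11·q)

Group: -13·n·(15·n+13·s+11·q) + (6·s-6)·(15·n+13·s+11·q); both groups contain (15·n+13·s+11·q).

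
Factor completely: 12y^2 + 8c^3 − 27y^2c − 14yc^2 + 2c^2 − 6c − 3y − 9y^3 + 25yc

Group: 3y(−3y^2 − 10yc + 3y − 8c^2 + 6c) + (−c − 1)(−3y^2 − 10yc + 3y − 8c^2 + 6c); both groups contain (−3y^2 − 10yc + 3y − 8c^2 + 6c), so (3y − c − 1) is a factor with cofactor −3y^2 − 10yc + 3y − 8c^2 + 6c.
The cofactor groups again: −3y^2 − 10yc + 3y − 8c^2 + 6c = −3y(y + 2c) + (−4c + 3)(y + 2c); both groups contain (y + 2c), giving −(3y + 4c − 3)(y + 2c).

−(3y − c − 1)(y + 2c)(3y + 4c − 3)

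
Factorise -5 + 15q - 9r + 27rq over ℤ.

Group as (27rq - 9r) + (15q - 5) = 9r(3q - 1) + 5(3q - 1).
Both groups share the factor (3q - 1).

(3q - 1)(9r + 5)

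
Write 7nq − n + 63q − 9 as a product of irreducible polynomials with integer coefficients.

Group as (7nq − n) + (63q − 9) = n(7q − 1) + 9(7q − 1).
Both groups share the factor (7q − 1).

(7q − 1)(n + 9)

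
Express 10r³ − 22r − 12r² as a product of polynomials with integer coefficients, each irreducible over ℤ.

2r(5r − 11)(r + 1)

Pull out the common factor 2r, then factor the remaining trinomial.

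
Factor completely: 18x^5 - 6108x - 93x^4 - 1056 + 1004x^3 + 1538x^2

(3x + 8)(6x + 1)(x - 2)(x^2 - 6x + 66)

Among the possible rational roots, x = -8/3 is a root, giving the factor (3x + 8) and quotient 6x^4 - 47x^3 + 460x^2 - 714x - 132.
Next, x = 2 is a root, giving the factor (x - 2) and quotient 6x^3 - 35x^2 + 390x + 66.
Continuing, x = -1/6 is a root, giving the factor (6x + 1) and quotient x^2 - 6x + 66.
The quadratic x^2 - 6x + 66 has discriminant -228 < 0 and is irreducible over ℤ.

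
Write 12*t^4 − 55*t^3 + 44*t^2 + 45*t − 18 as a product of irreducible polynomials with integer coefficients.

(3*t − 1)*(4*t + 3)*(t − 2)*(t − 3)

Testing divisors of the constant over divisors of the leading coefficient, t = 3 is a root, so (t − 3) divides it; the quotient is 12*t^3 − 19*t^2 − 13*t + 6.
Then t = −3/4 is a root, so (4*t + 3) is a factor; dividing leaves 3*t^2 − 7*t + 2.
The remaining quadratic factors as (t − 2)(3*t − 1).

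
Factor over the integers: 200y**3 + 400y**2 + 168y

8y(5y + 3)(5y + 7)

Pull out the common factor 8y, then factor the remaining trinomial.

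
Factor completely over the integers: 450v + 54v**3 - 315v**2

9v(2v - 5)(3v - 10)

Pull out the common factor 9v, then factor the remaining trinomial.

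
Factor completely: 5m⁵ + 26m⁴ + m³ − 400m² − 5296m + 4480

Among the possible rational roots, m = 4/5 is a root, so (5m − 4) divides it; the quotient is m⁴ + 6m³ + 5m² − 76m − 1120.
Then m = −7 is a root, so (m + 7) is a factor; dividing leaves m³ − m² + 12m − 160.
Continuing, m = 5 is a root, so (m − 5) divides it; the quotient is m² + 4m + 32.
The quadratic m² + 4m + 32 has discriminant −112 < 0 and is irreducible over ℤ.

(5m − 4)(m + 7)(m − 5)(m² + 4m + 32)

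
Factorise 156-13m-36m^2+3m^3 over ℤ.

Group as (3m^3-13m) + (-36m^2+156) = m(3m^2-13) - 12(3m^2-13).
Both groups share the factor (3m^2-13).

(m-12)(3m^2-13)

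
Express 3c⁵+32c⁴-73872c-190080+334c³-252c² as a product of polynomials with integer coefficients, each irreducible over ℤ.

Among the possible rational roots, c = -8/3 is a root, giving the factor (3c+8) and quotient c⁴+8c³+90c²-324c-23760.
Next, c = -12 is a root, so (c+12) divides it; the quotient is c³-4c²+138c-1980.
Next, c = 10 is a root, so (c-10) is a factor; dividing leaves c²+6c+198.
The quadratic c²+6c+198 has discriminant -756 < 0 and is irreducible over ℤ.

(3c+8)(c+12)(c-10)(c²+6c+198)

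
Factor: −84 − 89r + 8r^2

(8r + 7)(r − 12)

Need a pair with product 8·(−84) = −672 and sum −89: that's −96 and 7.
Split the middle term: 8r^2 − 96r + 7r − 84 = 8r(r − 12) + 7(r − 12).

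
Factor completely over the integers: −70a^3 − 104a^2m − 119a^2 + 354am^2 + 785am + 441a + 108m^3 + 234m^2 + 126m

−(2a + 6m + 7)(5a − 9m − 9)(7a + 2m)

Group: 2a(−35a^2 + 53am + 63a + 18m^2 + 18m) + (6m + 7)(−35a^2 + 53am + 63a + 18m^2 + 18m); both groups contain (−35a^2 + 53am + 63a + 18m^2 + 18m), so (2a + 6m + 7) is a factor with cofactor −35a^2 + 53am + 63a + 18m^2 + 18m.
The cofactor groups again: −35a^2 + 53am + 63a + 18m^2 + 18m = −7a(5a − 9m − 9) − 2m(5a − 9m − 9); both groups contain (5a − 9m − 9), giving −(7a + 2m)(5a − 9m − 9).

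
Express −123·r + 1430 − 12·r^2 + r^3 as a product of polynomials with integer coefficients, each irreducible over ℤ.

(r + 11)·(r − 10)·(r − 13)

Among the possible rational roots, r = 10 is a root, so (r − 10) is a factor; dividing leaves r^2 − 2·r − 143.
The remaining quadratic factors as (r + 11)(r − 13).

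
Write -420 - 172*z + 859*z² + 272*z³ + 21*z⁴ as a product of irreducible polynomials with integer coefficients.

Testing divisors of the constant over divisors of the leading coefficient, z = 5/7 is a root, so (7*z - 5) is a factor; dividing leaves 3*z³ + 41*z² + 152*z + 84.
Continuing, z = -2/3 is a root, giving the factor (3*z + 2) and quotient z² + 13*z + 42.
The remaining quadratic factors as (z + 7)(z + 6).

(3*z + 2)*(7*z - 5)*(z + 6)*(z + 7)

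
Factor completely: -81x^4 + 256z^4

Difference of squares twice: with A = 4z and B = 3x, A⁴ − B⁴ = (A² − B²)(A² + B²), and A² − B² factors again.

(4z - 3x)(4z + 3x)(16z^2 + 9x^2)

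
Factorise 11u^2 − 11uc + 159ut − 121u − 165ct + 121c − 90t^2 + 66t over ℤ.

Group: u(11u − 11c − 6t) + (15t − 11)(11u − 11c − 6t); both groups contain (11u − 11c − 6t).

(11u − 11c − 6t)(u + 15t − 11)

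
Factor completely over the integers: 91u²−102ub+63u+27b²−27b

Group: 13u(7u−3b) + (−9b+9)(7u−3b); both groups contain (7u−3b).

(7u−3b)(13u−9b+9)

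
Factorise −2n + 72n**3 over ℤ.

2n(6n + 1)(6n − 1)

Every term has a factor of 2n. Then 36n**2 − 1 = (6n)² − (1)².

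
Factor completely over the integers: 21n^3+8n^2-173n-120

(3n+8)(7n+5)(n-3)

Among the possible rational roots, n = -8/3 is a root, so (3n+8) is a factor; dividing leaves 7n^2-16n-15.
The remaining quadratic factors as (n-3)(7n+5).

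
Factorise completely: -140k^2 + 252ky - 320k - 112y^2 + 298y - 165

Group: -14k(10k - 8y + 15) + (14y - 11)(10k - 8y + 15); both groups contain (10k - 8y + 15).

-(10k - 8y + 15)(14k - 14y + 11)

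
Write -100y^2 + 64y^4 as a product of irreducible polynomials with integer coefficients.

Pull out the common factor 4y^2; 16y^2 - 25 is a difference of squares.

4y^2(4y + 5)(4y - 5)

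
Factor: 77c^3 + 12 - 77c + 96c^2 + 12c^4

(3c - 1)(4c - 1)(c + 3)(c + 4)

By the rational root theorem, c = 1/3 is a root, so (3c - 1) divides it; the quotient is 4c^3 + 27c^2 + 41c - 12.
Then c = -3 is a root, so (c + 3) is a factor; dividing leaves 4c^2 + 15c - 4.
The remaining quadratic factors as (4c - 1)(c + 4).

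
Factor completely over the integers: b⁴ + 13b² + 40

(b² + 5)(b² + 8)

Substitute u = b² to get a quadratic in u, then factor.
b² + 5 is irreducible over ℤ (always positive, so no real roots).
b² + 8 is irreducible over ℤ (always positive, so no real roots).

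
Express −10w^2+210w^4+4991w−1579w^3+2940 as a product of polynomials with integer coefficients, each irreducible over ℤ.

Testing divisors of the constant over divisors of the leading coefficient, w = 7 is a root, so (w−7) is a factor; dividing leaves 210w^3−109w^2−773w−420.
Continuing, w = −7/6 is a root, giving the factor (6w+7) and quotient 35w^2−59w−60.
The remaining quadratic factors as (5w−12)(7w+5).

(5w−12)(6w+7)(7w+5)(w−7)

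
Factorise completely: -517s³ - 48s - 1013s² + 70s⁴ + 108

Trying the rational-root candidates, s = 2/7 is a root, giving the factor (7s - 2) and quotient 10s³ - 71s² - 165s - 54.
Next, s = -3/2 is a root, giving the factor (2s + 3) and quotient 5s² - 43s - 18.
The remaining quadratic factors as (s - 9)(5s + 2).

(2s + 3)(5s + 2)(7s - 2)(s - 9)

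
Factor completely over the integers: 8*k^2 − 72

Factor out 8, leaving k^2 − 9, which is a difference of two squares.

8*(k + 3)*(k − 3)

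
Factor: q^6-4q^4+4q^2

Every term has a factor of q^2; factoring it out leaves q^4-4q^2+4.
Recognize a perfect-square trinomial with the parts 2 and q^2.

q^2(q^2-2)^2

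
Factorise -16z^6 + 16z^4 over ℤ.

-16z^4(z + 1)(z - 1)

Factor out 16z^4 first: what remains is -z^2 + 1.
Recognize a difference of squares with the parts 1 and z.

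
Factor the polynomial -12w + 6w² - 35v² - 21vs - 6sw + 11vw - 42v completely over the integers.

Group: -5v(7v + 2w) + (-3s + 3w - 6)(7v + 2w); both groups contain (7v + 2w).

-(5v + 3s - 3w + 6)(7v + 2w)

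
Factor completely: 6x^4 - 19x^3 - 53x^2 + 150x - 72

(2x - 3)(3x - 2)(x + 3)(x - 4)

Testing divisors of the constant over divisors of the leading coefficient, x = 4 is a root, giving the factor (x - 4) and quotient 6x^3 + 5x^2 - 33x + 18.
Then x = 3/2 is a root, so (2x - 3) is a factor; dividing leaves 3x^2 + 7x - 6.
The remaining quadratic factors as (x + 3)(3x - 2).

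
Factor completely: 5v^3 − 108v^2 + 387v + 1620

Testing divisors of the constant over divisors of the leading coefficient, v = 9 is a root, so (v − 9) is a factor; dividing leaves 5v^2 − 63v − 180.
The remaining quadratic factors as (v − 15)(5v + 12).

(5v + 12)(v − 15)(v − 9)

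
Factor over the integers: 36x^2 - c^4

-(c^2 + 6x)(c^2 - 6x)

Recognize a difference of squares with the parts 6x and c^2.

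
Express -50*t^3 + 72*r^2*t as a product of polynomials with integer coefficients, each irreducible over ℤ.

Pull out the common factor 2*t; 36*r^2 - 25*t^2 is a difference of squares.

2*t*(6*r + 5*t)*(6*r - 5*t)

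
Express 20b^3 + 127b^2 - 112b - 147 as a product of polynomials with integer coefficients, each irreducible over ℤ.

By the rational root theorem, b = 7/5 is a root, so (5b - 7) is a factor; dividing leaves 4b^2 + 31b + 21.
The remaining quadratic factors as (b + 7)(4b + 3).

(4b + 3)(5b - 7)(b + 7)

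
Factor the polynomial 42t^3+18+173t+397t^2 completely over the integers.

(6t+1)(7t+2)(t+9)

By the rational root theorem, t = -1/6 is a root, giving the factor (6t+1) and quotient 7t^2+65t+18.
The remaining quadratic factors as (t+9)(7t+2).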